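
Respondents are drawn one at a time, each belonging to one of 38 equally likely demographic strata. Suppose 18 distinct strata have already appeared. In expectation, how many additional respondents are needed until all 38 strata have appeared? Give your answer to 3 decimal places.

136.714

The wait to go from k to k+1 distinct strata is geometric with mean 38/(38-k).
Sum over k = 18,...,37: E = 38/20 + 38/19 + 38/18 + ... + 38/2 + 38/1 = 136.7141.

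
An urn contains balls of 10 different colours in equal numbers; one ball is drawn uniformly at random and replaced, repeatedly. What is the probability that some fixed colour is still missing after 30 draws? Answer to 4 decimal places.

On each draw the fixed colour fails to appear with probability 9/10.
P(still missing after 30) = (9/10)^30 = 0.04239.

0.0424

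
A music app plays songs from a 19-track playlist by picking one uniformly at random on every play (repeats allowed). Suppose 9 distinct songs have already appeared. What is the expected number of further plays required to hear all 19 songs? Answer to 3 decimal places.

55.650

With k distinct songs already seen, the next new one takes an expected 19/(19-k) plays.
Sum over k = 9,...,18: E = 19/10 + 19/9 + 19/8 + ... + 19/2 + 19/1 = 55.6504.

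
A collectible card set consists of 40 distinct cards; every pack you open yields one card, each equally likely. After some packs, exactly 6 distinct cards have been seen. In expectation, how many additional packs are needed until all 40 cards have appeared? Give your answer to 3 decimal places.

164.728

From k distinct to k+1 distinct takes on average 40/(40-k) packs.
Sum over k = 6,...,39: E = 40/34 + 40/33 + 40/32 + ... + 40/2 + 40/1 = 164.7284.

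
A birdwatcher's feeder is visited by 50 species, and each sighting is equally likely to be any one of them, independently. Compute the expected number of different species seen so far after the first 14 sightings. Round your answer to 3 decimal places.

12.318

For each species, P(seen in 14 sightings) = 1 - (49/50)^14 = 0.2464.
By linearity of expectation, E[distinct seen] = 50·(1 - (49/50)^14) = 12.3179.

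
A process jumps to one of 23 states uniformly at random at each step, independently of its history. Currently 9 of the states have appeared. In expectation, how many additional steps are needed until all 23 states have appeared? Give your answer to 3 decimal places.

From k distinct to k+1 distinct takes on average 23/(23-k) steps.
Sum over k = 9,...,22: E = 23/14 + 23/13 + 23/12 + ... + 23/2 + 23/1 = 74.7859.

74.786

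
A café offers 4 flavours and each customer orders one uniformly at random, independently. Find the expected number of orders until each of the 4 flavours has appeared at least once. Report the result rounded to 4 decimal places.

After k distinct flavours have appeared, the next order gives a new one with probability (4-k)/4, so the expected wait for the (k+1)-th is 4/(4-k).
E[T] = 4/4 + 4/3 + 4/2 + 4/1 = 4·H_{4}.
H_{4} = 2.08333, so E[T] = 8.33333.

8.3333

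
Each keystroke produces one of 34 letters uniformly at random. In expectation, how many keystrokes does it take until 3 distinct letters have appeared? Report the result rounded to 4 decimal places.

Going from k to k+1 distinct takes a geometric number of keystrokes with mean 34/(34-k).
Sum over k = 0,...,2: E = 34/34 + 34/33 + 34/32 = 3.09280.

3.0928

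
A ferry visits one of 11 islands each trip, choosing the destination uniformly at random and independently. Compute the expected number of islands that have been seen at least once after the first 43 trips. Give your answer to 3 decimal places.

For each island, P(seen in 43 trips) = 1 - (10/11)^43 = 0.9834.
By linearity of expectation, E[distinct seen] = 11·(1 - (10/11)^43) = 10.8174.

10.817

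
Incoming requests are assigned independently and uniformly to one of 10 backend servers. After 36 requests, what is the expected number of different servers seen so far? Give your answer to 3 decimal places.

For each server, P(seen in 36 requests) = 1 - (9/10)^36 = 0.9775.
By linearity of expectation, E[distinct seen] = 10·(1 - (9/10)^36) = 9.7747.

9.775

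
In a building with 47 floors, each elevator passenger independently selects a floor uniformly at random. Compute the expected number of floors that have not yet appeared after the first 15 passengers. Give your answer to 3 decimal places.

34.041

For each floor, P(unseen after 15) = (46/47)^15 = 0.7243.
By linearity of expectation, E[unseen] = 47·(46/47)^15 = 34.0406.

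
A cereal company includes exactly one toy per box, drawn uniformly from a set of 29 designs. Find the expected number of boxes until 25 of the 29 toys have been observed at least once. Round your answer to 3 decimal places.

54.471

Going from k to k+1 distinct takes a geometric number of boxes with mean 29/(29-k).
Sum over k = 0,...,24: E = 29/29 + 29/28 + 29/27 + ... + 29/6 + 29/5 = 54.4713.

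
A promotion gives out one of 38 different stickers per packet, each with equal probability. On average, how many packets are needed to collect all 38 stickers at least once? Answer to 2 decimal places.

160.66

Split into phases: going from k distinct to k+1 distinct takes on average 38/(38-k) packets.
E[T] = 38/38 + 38/37 + 38/36 + ... + 38/2 + 38/1 = 38·H_{38}.
H_{38} = 4.228, so E[T] = 160.660.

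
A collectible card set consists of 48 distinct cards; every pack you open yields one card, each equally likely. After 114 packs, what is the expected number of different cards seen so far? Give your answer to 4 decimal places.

For each card, P(seen in 114 packs) = 1 - (47/48)^114 = 0.90929.
By linearity of expectation, E[distinct seen] = 48·(1 - (47/48)^114) = 43.64592.

43.6459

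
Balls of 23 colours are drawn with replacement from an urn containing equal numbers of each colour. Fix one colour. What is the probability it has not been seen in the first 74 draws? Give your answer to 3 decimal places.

0.037

On each draw the fixed colour fails to appear with probability 22/23.
P(still missing after 74) = (22/23)^74 = 0.0373.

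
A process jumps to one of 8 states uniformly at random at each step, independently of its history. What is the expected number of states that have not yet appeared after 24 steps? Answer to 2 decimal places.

For each state, P(unseen after 24) = (7/8)^24 = 0.041.
By linearity of expectation, E[unseen] = 8·(7/8)^24 = 0.325.

0.32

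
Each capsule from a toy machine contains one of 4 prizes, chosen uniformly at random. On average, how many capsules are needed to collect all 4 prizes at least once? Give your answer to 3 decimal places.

Split into phases: going from k distinct to k+1 distinct takes on average 4/(4-k) capsules.
E[T] = 4/4 + 4/3 + 4/2 + 4/1 = 4·H_{4}.
H_{4} = 2.0833, so E[T] = 8.3333.

8.333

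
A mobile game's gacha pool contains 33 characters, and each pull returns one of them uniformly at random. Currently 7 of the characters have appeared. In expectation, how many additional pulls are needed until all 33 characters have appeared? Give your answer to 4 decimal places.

With k distinct characters already seen, the next new one takes an expected 33/(33-k) pulls.
Sum over k = 7,...,32: E = 33/26 + 33/25 + 33/24 + ... + 33/2 + 33/1 = 127.19585.

127.1959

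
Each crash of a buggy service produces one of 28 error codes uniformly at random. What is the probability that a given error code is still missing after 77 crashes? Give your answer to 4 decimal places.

Each crash misses the fixed error code with probability (28-1)/28 = 27/28, independently.
P(still missing after 77) = (27/28)^77 = 0.06079.

0.0608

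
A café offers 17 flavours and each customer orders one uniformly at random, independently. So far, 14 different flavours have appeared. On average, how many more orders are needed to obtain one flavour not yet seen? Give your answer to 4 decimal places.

The number of orders until the next new flavour is geometric with success probability 3/17, so its mean is 17/3.
E = 17/3 = 5.66667.

5.6667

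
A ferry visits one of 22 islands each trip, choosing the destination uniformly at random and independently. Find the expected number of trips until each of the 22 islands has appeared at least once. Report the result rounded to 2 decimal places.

The wait to go from k to k+1 distinct islands is geometric with mean 22/(22-k).
E[T] = 22/22 + 22/21 + 22/20 + ... + 22/2 + 22/1 = 22·H_{22}.
H_{22} = 3.691, so E[T] = 81.198.

81.20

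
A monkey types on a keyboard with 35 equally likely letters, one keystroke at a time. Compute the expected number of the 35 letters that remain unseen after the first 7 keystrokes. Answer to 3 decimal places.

28.572

For each letter, P(unseen after 7) = (34/35)^7 = 0.8163.
By linearity of expectation, E[unseen] = 35·(34/35)^7 = 28.5722.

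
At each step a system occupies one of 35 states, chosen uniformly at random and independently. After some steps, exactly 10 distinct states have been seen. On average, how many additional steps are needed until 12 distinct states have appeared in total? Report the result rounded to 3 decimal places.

The wait to go from k to k+1 distinct states is geometric with mean 35/(35-k).
Sum over k = 10,...,11: E = 35/25 + 35/24 = 2.8583.

2.858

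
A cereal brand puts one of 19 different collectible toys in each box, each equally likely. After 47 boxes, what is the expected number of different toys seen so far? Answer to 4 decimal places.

For each toy, P(seen in 47 boxes) = 1 - (18/19)^47 = 0.92122.
By linearity of expectation, E[distinct seen] = 19·(1 - (18/19)^47) = 17.50327.

17.5033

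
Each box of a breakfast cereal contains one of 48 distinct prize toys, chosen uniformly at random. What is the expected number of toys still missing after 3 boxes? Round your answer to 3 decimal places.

45.062

For each toy, P(unseen after 3) = (47/48)^3 = 0.9388.
By linearity of expectation, E[unseen] = 48·(47/48)^3 = 45.0621.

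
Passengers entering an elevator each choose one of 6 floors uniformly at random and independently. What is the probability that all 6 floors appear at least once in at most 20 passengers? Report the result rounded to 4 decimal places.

Let A_i be the event that floor i is missing after 20 passengers. By inclusion–exclusion on the A_i,
P(all seen) = Σ_{j=0}^{6} (-1)^j C(6,j)((6-j)/6)^20
= 1.00000 - 0.15650 + 0.00451 - 0.00002 + 0.00000 - 0.00000 + 0.00000
= 0.84799.

0.8480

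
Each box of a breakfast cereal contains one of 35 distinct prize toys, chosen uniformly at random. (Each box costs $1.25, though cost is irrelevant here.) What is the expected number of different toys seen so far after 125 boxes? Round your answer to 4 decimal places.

For each toy, P(seen in 125 boxes) = 1 - (34/35)^125 = 0.97331.
By linearity of expectation, E[distinct seen] = 35·(1 - (34/35)^125) = 34.06583.

34.0658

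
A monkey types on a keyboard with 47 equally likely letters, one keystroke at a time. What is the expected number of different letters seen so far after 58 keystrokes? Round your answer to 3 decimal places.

33.499

For each letter, P(seen in 58 keystrokes) = 1 - (46/47)^58 = 0.7127.
By linearity of expectation, E[distinct seen] = 47·(1 - (46/47)^58) = 33.4987.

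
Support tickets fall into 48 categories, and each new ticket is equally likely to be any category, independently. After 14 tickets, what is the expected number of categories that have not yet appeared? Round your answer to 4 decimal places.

35.7465

For each category, P(unseen after 14) = (47/48)^14 = 0.74472.
By linearity of expectation, E[unseen] = 48·(47/48)^14 = 35.74653.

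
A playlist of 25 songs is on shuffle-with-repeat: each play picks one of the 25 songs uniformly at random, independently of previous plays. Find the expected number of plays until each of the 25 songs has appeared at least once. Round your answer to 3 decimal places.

95.399

After k distinct songs have appeared, the next play gives a new one with probability (25-k)/25, so the expected wait for the (k+1)-th is 25/(25-k).
E[T] = 25/25 + 25/24 + 25/23 + ... + 25/2 + 25/1 = 25·H_{25}.
H_{25} = 3.8160, so E[T] = 95.3990.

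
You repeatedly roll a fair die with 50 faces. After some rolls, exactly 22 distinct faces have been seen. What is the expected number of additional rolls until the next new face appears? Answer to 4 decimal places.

1.7857

Each roll yields a new face with probability (50-22)/50 = 28/50, so the wait is geometric with mean 50/28.
E = 50/28 = 1.78571.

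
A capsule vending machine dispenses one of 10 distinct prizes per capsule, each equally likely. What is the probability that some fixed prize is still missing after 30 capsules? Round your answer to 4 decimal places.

On each capsule the fixed prize fails to appear with probability 9/10.
P(still missing after 30) = (9/10)^30 = 0.04239.

0.0424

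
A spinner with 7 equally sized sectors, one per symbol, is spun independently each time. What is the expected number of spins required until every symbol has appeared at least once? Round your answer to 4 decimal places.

Split into phases: going from k distinct to k+1 distinct takes on average 7/(7-k) spins.
E[T] = 7/7 + 7/6 + 7/5 + ... + 7/2 + 7/1 = 7·H_{7}.
H_{7} = 2.59286, so E[T] = 18.15000.

18.1500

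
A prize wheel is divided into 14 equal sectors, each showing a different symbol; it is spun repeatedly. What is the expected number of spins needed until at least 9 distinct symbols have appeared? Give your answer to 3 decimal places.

13.555

Going from k to k+1 distinct takes a geometric number of spins with mean 14/(14-k).
Sum over k = 0,...,8: E = 14/14 + 14/13 + 14/12 + ... + 14/7 + 14/6 = 13.5552.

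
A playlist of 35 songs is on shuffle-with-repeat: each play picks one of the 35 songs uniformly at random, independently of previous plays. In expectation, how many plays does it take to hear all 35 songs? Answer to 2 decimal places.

145.14

After k distinct songs have appeared, the next play gives a new one with probability (35-k)/35, so the expected wait for the (k+1)-th is 35/(35-k).
E[T] = 35/35 + 35/34 + 35/33 + ... + 35/2 + 35/1 = 35·H_{35}.
H_{35} = 4.147, so E[T] = 145.137.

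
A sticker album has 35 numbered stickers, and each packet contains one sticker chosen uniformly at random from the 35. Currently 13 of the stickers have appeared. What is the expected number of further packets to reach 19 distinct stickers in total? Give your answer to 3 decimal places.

10.853

With k distinct stickers already seen, the next new one takes an expected 35/(35-k) packets.
Sum over k = 13,...,18: E = 35/22 + 35/21 + 35/20 + 35/19 + 35/18 + 35/17 = 10.8529.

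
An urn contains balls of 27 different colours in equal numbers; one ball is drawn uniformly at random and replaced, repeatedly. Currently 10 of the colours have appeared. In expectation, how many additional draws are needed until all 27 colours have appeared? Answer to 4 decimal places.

The wait to go from k to k+1 distinct colours is geometric with mean 27/(27-k).
Sum over k = 10,...,26: E = 27/17 + 27/16 + 27/15 + ... + 27/2 + 27/1 = 92.86792.

92.8679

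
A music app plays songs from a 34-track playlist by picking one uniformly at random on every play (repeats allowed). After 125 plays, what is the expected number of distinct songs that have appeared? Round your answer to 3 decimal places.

33.186

For each song, P(seen in 125 plays) = 1 - (33/34)^125 = 0.9760.
By linearity of expectation, E[distinct seen] = 34·(1 - (33/34)^125) = 33.1856.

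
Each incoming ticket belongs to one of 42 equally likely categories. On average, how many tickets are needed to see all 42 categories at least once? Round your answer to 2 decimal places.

The wait to go from k to k+1 distinct categories is geometric with mean 42/(42-k).
E[T] = 42/42 + 42/41 + 42/40 + ... + 42/2 + 42/1 = 42·H_{42}.
H_{42} = 4.327, so E[T] = 181.723.

181.72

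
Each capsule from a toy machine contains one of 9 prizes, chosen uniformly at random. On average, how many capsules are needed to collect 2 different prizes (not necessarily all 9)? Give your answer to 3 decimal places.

2.125

Going from k to k+1 distinct takes a geometric number of capsules with mean 9/(9-k).
Sum over k = 0,...,1: E = 9/9 + 9/8 = 2.1250.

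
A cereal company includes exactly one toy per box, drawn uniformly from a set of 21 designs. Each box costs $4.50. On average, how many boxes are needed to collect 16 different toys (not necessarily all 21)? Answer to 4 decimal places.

28.6025

With k distinct toys already seen, the next new one arrives after an expected 21/(21-k) boxes.
Sum over k = 0,...,15: E = 21/21 + 21/20 + 21/19 + ... + 21/7 + 21/6 = 28.60253.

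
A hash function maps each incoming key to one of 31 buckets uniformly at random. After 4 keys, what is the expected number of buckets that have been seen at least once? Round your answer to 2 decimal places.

For each bucket, P(seen in 4 keys) = 1 - (30/31)^4 = 0.123.
By linearity of expectation, E[distinct seen] = 31·(1 - (30/31)^4) = 3.811.

3.81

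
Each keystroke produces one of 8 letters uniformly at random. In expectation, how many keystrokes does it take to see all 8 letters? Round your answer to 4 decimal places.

Split into phases: going from k distinct to k+1 distinct takes on average 8/(8-k) keystrokes.
E[T] = 8/8 + 8/7 + 8/6 + ... + 8/2 + 8/1 = 8·H_{8}.
H_{8} = 2.71786, so E[T] = 21.74286.

21.7429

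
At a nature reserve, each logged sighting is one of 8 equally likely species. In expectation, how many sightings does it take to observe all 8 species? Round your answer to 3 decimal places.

The wait to go from k to k+1 distinct species is geometric with mean 8/(8-k).
E[T] = 8/8 + 8/7 + 8/6 + ... + 8/2 + 8/1 = 8·H_{8}.
H_{8} = 2.7179, so E[T] = 21.7429.

21.743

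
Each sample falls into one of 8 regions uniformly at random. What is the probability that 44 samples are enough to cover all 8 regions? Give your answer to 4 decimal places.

0.9776

By inclusion–exclusion over which regions are missing,
P(all seen) = Σ_{j=0}^{8} (-1)^j C(8,j)((8-j)/8)^44
= 1.00000 - 0.02246 + 0.00009 - 0.00000 + 0.00000 - 0.00000 + 0.00000 - 0.00000 + 0.00000
= 0.97763.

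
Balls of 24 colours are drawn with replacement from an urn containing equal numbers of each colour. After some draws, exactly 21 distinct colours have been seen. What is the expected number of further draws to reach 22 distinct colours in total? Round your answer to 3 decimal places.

8.000

The wait to go from k to k+1 distinct colours is geometric with mean 24/(24-k).
Only the k = 21 term is needed: E = 24/3 = 8.0000.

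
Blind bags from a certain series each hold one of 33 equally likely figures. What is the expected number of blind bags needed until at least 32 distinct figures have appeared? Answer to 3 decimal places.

101.930

Going from k to k+1 distinct takes a geometric number of blind bags with mean 33/(33-k).
Sum over k = 0,...,31: E = 33/33 + 33/32 + 33/31 + ... + 33/3 + 33/2 = 101.9303.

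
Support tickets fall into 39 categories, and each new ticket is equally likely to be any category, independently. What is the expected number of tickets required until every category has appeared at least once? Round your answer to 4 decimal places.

165.8882

After k distinct categories have appeared, the next ticket gives a new one with probability (39-k)/39, so the expected wait for the (k+1)-th is 39/(39-k).
E[T] = 39/39 + 39/38 + 39/37 + ... + 39/2 + 39/1 = 39·H_{39}.
H_{39} = 4.25354, so E[T] = 165.88818.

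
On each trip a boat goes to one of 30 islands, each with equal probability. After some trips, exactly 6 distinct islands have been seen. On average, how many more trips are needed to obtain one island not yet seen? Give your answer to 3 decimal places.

Each trip yields a new island with probability (30-6)/30 = 24/30, so the wait is geometric with mean 30/24.
E = 30/24 = 1.2500.

1.250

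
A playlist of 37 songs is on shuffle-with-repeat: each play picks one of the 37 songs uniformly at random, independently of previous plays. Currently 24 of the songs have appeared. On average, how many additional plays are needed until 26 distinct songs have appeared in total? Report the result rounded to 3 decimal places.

5.929

From k distinct to k+1 distinct takes on average 37/(37-k) plays.
Sum over k = 24,...,25: E = 37/13 + 37/12 = 5.9295.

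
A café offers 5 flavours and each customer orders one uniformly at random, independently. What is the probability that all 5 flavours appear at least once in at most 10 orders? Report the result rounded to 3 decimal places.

By inclusion–exclusion over which flavours are missing,
P(all seen) = Σ_{j=0}^{5} (-1)^j C(5,j)((5-j)/5)^10
= 1.0000 - 0.5369 + 0.0605 - 0.0010 + 0.0000 - 0.0000
= 0.5225.

0.523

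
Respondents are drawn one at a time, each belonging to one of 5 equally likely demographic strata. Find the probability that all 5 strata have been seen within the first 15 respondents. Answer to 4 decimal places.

0.8288

Let A_i be the event that stratum i is missing after 15 respondents. By inclusion–exclusion on the A_i,
P(all seen) = Σ_{j=0}^{5} (-1)^j C(5,j)((5-j)/5)^15
= 1.00000 - 0.17592 + 0.00470 - 0.00001 + 0.00000 - 0.00000
= 0.82877.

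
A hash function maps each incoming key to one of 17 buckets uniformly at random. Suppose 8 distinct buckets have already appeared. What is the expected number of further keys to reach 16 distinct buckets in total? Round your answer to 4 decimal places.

31.0925

With k distinct buckets already seen, the next new one takes an expected 17/(17-k) keys.
Sum over k = 8,...,15: E = 17/9 + 17/8 + 17/7 + ... + 17/3 + 17/2 = 31.09246.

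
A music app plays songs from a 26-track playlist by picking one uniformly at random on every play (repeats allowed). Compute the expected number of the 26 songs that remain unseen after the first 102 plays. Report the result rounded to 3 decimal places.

0.476

For each song, P(unseen after 102) = (25/26)^102 = 0.0183.
By linearity of expectation, E[unseen] = 26·(25/26)^102 = 0.4760.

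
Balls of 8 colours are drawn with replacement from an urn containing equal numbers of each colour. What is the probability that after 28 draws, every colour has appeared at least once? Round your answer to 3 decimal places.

0.819

By inclusion–exclusion over which colours are missing,
P(all seen) = Σ_{j=0}^{8} (-1)^j C(8,j)((8-j)/8)^28
= 1.0000 - 0.1902 + 0.0089 - 0.0001 + 0.0000 - 0.0000 + 0.0000 - 0.0000 + 0.0000
= 0.8185.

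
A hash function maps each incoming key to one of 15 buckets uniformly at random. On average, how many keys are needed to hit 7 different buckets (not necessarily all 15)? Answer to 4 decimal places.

9.0056

With k distinct buckets already seen, the next new one arrives after an expected 15/(15-k) keys.
Sum over k = 0,...,6: E = 15/15 + 15/14 + 15/13 + ... + 15/10 + 15/9 = 9.00558.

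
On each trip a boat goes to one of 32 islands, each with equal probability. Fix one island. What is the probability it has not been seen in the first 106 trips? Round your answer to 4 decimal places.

0.0345

Each trip misses the fixed island with probability (32-1)/32 = 31/32, independently.
P(still missing after 106) = (31/32)^106 = 0.03455.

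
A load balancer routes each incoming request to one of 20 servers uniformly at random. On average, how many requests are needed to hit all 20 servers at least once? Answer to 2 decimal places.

71.95

The wait to go from k to k+1 distinct servers is geometric with mean 20/(20-k).
E[T] = 20/20 + 20/19 + 20/18 + ... + 20/2 + 20/1 = 20·H_{20}.
H_{20} = 3.598, so E[T] = 71.955.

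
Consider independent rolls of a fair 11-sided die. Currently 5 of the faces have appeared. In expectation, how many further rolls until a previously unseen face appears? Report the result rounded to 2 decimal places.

1.83

Each roll yields a new face with probability (11-5)/11 = 6/11, so the wait is geometric with mean 11/6.
E = 11/6 = 1.833.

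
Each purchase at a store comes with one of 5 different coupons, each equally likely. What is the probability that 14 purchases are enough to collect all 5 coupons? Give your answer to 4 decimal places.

By inclusion–exclusion over which coupons are missing,
P(all seen) = Σ_{j=0}^{5} (-1)^j C(5,j)((5-j)/5)^14
= 1.00000 - 0.21990 + 0.00784 - 0.00003 + 0.00000 - 0.00000
= 0.78791.

0.7879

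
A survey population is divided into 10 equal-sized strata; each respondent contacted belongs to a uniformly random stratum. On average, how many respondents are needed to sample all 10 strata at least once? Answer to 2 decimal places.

29.29

After k distinct strata have appeared, the next respondent gives a new one with probability (10-k)/10, so the expected wait for the (k+1)-th is 10/(10-k).
E[T] = 10/10 + 10/9 + 10/8 + ... + 10/2 + 10/1 = 10·H_{10}.
H_{10} = 2.929, so E[T] = 29.290.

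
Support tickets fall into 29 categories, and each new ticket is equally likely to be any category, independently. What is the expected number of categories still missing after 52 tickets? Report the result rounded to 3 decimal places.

4.676

For each category, P(unseen after 52) = (28/29)^52 = 0.1613.
By linearity of expectation, E[unseen] = 29·(28/29)^52 = 4.6765.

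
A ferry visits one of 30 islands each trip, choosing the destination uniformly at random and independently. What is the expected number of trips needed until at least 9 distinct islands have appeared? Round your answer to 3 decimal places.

10.489

With k distinct islands already seen, the next new one arrives after an expected 30/(30-k) trips.
Sum over k = 0,...,8: E = 30/30 + 30/29 + 30/28 + ... + 30/23 + 30/22 = 10.4889.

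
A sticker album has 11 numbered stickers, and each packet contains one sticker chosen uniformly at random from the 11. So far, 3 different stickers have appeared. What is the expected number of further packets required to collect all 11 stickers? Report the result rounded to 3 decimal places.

29.896

From k distinct to k+1 distinct takes on average 11/(11-k) packets.
Sum over k = 3,...,10: E = 11/8 + 11/7 + 11/6 + ... + 11/2 + 11/1 = 29.8964.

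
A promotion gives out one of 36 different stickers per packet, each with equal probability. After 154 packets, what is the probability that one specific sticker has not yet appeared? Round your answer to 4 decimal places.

0.0131

On each packet the fixed sticker fails to appear with probability 35/36.
P(still missing after 154) = (35/36)^154 = 0.01306.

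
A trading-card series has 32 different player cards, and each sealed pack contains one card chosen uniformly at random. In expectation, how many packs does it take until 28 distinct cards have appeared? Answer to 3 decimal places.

63.205

Going from k to k+1 distinct takes a geometric number of packs with mean 32/(32-k).
Sum over k = 0,...,27: E = 32/32 + 32/31 + 32/30 + ... + 32/6 + 32/5 = 63.2052.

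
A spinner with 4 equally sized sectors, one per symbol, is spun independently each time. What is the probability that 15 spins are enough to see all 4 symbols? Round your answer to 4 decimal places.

By inclusion–exclusion over which symbols are missing,
P(all seen) = Σ_{j=0}^{4} (-1)^j C(4,j)((4-j)/4)^15
= 1.00000 - 0.05345 + 0.00018 - 0.00000 + 0.00000
= 0.94673.

0.9467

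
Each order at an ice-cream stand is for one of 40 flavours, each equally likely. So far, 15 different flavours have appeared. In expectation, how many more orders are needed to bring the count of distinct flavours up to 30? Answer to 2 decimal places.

35.48

From k distinct to k+1 distinct takes on average 40/(40-k) orders.
Sum over k = 15,...,29: E = 40/25 + 40/24 + 40/23 + ... + 40/12 + 40/11 = 35.480.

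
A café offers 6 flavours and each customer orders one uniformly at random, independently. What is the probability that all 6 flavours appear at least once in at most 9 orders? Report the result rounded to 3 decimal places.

Let A_i be the event that flavour i is missing after 9 orders. By inclusion–exclusion on the A_i,
P(all seen) = Σ_{j=0}^{6} (-1)^j C(6,j)((6-j)/6)^9
= 1.0000 - 1.1628 + 0.3902 - 0.0391 + 0.0008 - 0.0000 + 0.0000
= 0.1890.

0.189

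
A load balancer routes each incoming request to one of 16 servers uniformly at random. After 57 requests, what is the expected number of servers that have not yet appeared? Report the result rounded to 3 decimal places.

For each server, P(unseen after 57) = (15/16)^57 = 0.0253.
By linearity of expectation, E[unseen] = 16·(15/16)^57 = 0.4041.

0.404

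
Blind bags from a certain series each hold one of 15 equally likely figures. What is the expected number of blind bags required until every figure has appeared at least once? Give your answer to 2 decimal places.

After k distinct figures have appeared, the next blind bag gives a new one with probability (15-k)/15, so the expected wait for the (k+1)-th is 15/(15-k).
E[T] = 15/15 + 15/14 + 15/13 + ... + 15/2 + 15/1 = 15·H_{15}.
H_{15} = 3.318, so E[T] = 49.773.

49.77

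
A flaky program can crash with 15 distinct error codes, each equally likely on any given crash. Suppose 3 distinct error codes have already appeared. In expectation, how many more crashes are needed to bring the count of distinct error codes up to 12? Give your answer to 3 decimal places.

With k distinct error codes already seen, the next new one takes an expected 15/(15-k) crashes.
Sum over k = 3,...,11: E = 15/12 + 15/11 + 15/10 + ... + 15/5 + 15/4 = 19.0482.

19.048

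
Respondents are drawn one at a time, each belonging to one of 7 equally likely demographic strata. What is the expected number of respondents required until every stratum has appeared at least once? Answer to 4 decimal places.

18.1500

Split into phases: going from k distinct to k+1 distinct takes on average 7/(7-k) respondents.
E[T] = 7/7 + 7/6 + 7/5 + ... + 7/2 + 7/1 = 7·H_{7}.
H_{7} = 2.59286, so E[T] = 18.15000.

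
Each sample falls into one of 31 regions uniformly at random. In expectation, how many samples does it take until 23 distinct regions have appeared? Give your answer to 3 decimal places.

Going from k to k+1 distinct takes a geometric number of samples with mean 31/(31-k).
Sum over k = 0,...,22: E = 31/31 + 31/30 + 31/29 + ... + 31/10 + 31/9 = 40.5910.

40.591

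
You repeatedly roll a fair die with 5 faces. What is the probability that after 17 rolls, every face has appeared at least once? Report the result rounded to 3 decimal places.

0.889

Let A_i be the event that face i is missing after 17 rolls. By inclusion–exclusion on the A_i,
P(all seen) = Σ_{j=0}^{5} (-1)^j C(5,j)((5-j)/5)^17
= 1.0000 - 0.1126 + 0.0017 - 0.0000 + 0.0000 - 0.0000
= 0.8891.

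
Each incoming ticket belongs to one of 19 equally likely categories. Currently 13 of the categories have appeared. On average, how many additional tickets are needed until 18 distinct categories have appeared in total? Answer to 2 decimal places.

With k distinct categories already seen, the next new one takes an expected 19/(19-k) tickets.
Sum over k = 13,...,17: E = 19/6 + 19/5 + 19/4 + 19/3 + 19/2 = 27.550.

27.55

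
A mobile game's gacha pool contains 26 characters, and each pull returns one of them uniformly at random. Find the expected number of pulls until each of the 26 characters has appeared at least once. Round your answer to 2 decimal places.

The wait to go from k to k+1 distinct characters is geometric with mean 26/(26-k).
E[T] = 26/26 + 26/25 + 26/24 + ... + 26/2 + 26/1 = 26·H_{26}.
H_{26} = 3.854, so E[T] = 100.215.

100.21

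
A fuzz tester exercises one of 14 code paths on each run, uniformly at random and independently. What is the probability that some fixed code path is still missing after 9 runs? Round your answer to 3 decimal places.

0.513

Each run misses the fixed code path with probability (14-1)/14 = 13/14, independently.
P(still missing after 9) = (13/14)^9 = 0.5133.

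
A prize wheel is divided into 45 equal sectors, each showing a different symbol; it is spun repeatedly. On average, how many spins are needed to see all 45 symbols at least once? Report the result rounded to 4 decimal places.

197.7727

Split into phases: going from k distinct to k+1 distinct takes on average 45/(45-k) spins.
E[T] = 45/45 + 45/44 + 45/43 + ... + 45/2 + 45/1 = 45·H_{45}.
H_{45} = 4.39495, so E[T] = 197.77267.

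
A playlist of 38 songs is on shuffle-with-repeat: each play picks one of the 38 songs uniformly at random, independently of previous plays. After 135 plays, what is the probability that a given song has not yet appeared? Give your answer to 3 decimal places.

0.027

Each play misses the fixed song with probability (38-1)/38 = 37/38, independently.
P(still missing after 135) = (37/38)^135 = 0.0273.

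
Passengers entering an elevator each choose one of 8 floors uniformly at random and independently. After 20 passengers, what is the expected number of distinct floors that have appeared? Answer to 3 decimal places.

7.446

For each floor, P(seen in 20 passengers) = 1 - (7/8)^20 = 0.9308.
By linearity of expectation, E[distinct seen] = 8·(1 - (7/8)^20) = 7.4463.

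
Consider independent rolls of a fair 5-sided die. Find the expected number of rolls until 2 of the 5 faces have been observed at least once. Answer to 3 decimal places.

Going from k to k+1 distinct takes a geometric number of rolls with mean 5/(5-k).
Sum over k = 0,...,1: E = 5/5 + 5/4 = 2.2500.

2.250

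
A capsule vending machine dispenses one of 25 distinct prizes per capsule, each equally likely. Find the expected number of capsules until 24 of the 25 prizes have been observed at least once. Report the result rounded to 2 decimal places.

70.40

Going from k to k+1 distinct takes a geometric number of capsules with mean 25/(25-k).
Sum over k = 0,...,23: E = 25/25 + 25/24 + 25/23 + ... + 25/3 + 25/2 = 70.399.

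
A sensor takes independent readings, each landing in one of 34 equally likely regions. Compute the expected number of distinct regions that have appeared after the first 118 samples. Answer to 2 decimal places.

33.00

For each region, P(seen in 118 samples) = 1 - (33/34)^118 = 0.970.
By linearity of expectation, E[distinct seen] = 34·(1 - (33/34)^118) = 32.996.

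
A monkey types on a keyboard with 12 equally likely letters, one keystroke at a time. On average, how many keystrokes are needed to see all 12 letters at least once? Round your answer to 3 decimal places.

37.239

After k distinct letters have appeared, the next keystroke gives a new one with probability (12-k)/12, so the expected wait for the (k+1)-th is 12/(12-k).
E[T] = 12/12 + 12/11 + 12/10 + ... + 12/2 + 12/1 = 12·H_{12}.
H_{12} = 3.1032, so E[T] = 37.2385.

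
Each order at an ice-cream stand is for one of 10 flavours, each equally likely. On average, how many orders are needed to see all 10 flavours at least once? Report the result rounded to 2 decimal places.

The wait to go from k to k+1 distinct flavours is geometric with mean 10/(10-k).
E[T] = 10/10 + 10/9 + 10/8 + ... + 10/2 + 10/1 = 10·H_{10}.
H_{10} = 2.929, so E[T] = 29.290.

29.29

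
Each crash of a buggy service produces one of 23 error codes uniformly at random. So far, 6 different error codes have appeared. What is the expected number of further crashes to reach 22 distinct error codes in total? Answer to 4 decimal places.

56.1097

From k distinct to k+1 distinct takes on average 23/(23-k) crashes.
Sum over k = 6,...,21: E = 23/17 + 23/16 + 23/15 + ... + 23/3 + 23/2 = 56.10971.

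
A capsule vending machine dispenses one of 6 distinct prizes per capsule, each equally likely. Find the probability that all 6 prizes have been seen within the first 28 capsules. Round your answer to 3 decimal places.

By inclusion–exclusion over which prizes are missing,
P(all seen) = Σ_{j=0}^{6} (-1)^j C(6,j)((6-j)/6)^28
= 1.0000 - 0.0364 + 0.0002 - 0.0000 + 0.0000 - 0.0000 + 0.0000
= 0.9638.

0.964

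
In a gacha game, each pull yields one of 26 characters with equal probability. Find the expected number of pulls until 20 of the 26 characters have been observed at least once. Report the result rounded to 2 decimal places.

With k distinct characters already seen, the next new one arrives after an expected 26/(26-k) pulls.
Sum over k = 0,...,19: E = 26/26 + 26/25 + 26/24 + ... + 26/8 + 26/7 = 36.515.

36.51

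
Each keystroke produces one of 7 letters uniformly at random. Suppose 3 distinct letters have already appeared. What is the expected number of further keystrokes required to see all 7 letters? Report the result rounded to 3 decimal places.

From k distinct to k+1 distinct takes on average 7/(7-k) keystrokes.
Sum over k = 3,...,6: E = 7/4 + 7/3 + 7/2 + 7/1 = 14.5833.

14.583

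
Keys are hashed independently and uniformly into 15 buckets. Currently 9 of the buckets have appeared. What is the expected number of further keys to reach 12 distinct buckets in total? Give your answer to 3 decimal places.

With k distinct buckets already seen, the next new one takes an expected 15/(15-k) keys.
Sum over k = 9,...,11: E = 15/6 + 15/5 + 15/4 = 9.2500.

9.250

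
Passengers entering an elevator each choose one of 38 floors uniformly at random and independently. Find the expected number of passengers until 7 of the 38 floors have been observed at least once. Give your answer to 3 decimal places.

7.625

Going from k to k+1 distinct takes a geometric number of passengers with mean 38/(38-k).
Sum over k = 0,...,6: E = 38/38 + 38/37 + 38/36 + ... + 38/33 + 38/32 = 7.6250.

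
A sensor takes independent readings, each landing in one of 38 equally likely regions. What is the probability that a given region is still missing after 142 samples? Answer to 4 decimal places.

0.0227

Each sample misses the fixed region with probability (38-1)/38 = 37/38, independently.
P(still missing after 142) = (37/38)^142 = 0.02267.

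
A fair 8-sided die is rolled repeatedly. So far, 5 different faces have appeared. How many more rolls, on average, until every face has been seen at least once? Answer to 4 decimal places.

From k distinct to k+1 distinct takes on average 8/(8-k) rolls.
Sum over k = 5,...,7: E = 8/3 + 8/2 + 8/1 = 14.66667.

14.6667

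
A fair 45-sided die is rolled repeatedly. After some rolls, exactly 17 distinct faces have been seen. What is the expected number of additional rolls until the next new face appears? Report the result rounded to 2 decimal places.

The number of rolls until the next new face is geometric with success probability 28/45, so its mean is 45/28.
E = 45/28 = 1.607.

1.61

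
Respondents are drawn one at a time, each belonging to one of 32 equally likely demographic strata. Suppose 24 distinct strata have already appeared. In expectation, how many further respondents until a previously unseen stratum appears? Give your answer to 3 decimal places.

The number of respondents until the next new stratum is geometric with success probability 8/32, so its mean is 32/8.
E = 32/8 = 4.0000.

4.000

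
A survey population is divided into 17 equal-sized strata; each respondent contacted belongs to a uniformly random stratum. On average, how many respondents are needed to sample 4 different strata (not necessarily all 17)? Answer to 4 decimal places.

Going from k to k+1 distinct takes a geometric number of respondents with mean 17/(17-k).
Sum over k = 0,...,3: E = 17/17 + 17/16 + 17/15 + 17/14 = 4.41012.

4.4101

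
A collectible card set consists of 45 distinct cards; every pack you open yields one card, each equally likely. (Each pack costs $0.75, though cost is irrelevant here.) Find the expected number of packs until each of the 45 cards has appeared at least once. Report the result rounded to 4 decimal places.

The wait to go from k to k+1 distinct cards is geometric with mean 45/(45-k).
E[T] = 45/45 + 45/44 + 45/43 + ... + 45/2 + 45/1 = 45·H_{45}.
H_{45} = 4.39495, so E[T] = 197.77267.

197.7727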